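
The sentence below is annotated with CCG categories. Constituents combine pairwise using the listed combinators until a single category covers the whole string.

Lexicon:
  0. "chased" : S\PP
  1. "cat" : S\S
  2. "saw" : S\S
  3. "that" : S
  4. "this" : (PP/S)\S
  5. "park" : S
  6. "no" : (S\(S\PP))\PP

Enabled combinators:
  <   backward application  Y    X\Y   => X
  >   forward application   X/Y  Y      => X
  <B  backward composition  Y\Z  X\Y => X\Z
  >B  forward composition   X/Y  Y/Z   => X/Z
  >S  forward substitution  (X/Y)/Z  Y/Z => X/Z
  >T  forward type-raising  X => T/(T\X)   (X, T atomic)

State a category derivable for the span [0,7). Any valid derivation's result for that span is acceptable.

S

[0,7] S   <
  [0,3] S\PP   <B
    [0,1] "chased" : S\PP
    [1,3] S\S   <B
      [1,2] "cat" : S\S
      [2,3] "saw" : S\S
  [3,7] S\(S\PP)   <
    [3,6] PP   >
      [3,5] PP/S   <
        [3,4] "that" : S
        [4,5] "this" : (PP/S)\S
      [5,6] "park" : S
    [6,7] "no" : (S\(S\PP))\PP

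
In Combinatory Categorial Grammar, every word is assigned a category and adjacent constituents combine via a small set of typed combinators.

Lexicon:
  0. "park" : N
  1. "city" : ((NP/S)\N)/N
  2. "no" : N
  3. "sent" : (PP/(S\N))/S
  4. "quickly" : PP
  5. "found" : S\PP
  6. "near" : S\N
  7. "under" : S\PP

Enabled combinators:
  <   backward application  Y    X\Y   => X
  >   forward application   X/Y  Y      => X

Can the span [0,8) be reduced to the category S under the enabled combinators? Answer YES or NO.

N ((NP/S)\N)/N N (PP/(S\N))/S PP S\PP S\N S\PP
CKY chart[0,8] = {NP}; S ∉ chart

NO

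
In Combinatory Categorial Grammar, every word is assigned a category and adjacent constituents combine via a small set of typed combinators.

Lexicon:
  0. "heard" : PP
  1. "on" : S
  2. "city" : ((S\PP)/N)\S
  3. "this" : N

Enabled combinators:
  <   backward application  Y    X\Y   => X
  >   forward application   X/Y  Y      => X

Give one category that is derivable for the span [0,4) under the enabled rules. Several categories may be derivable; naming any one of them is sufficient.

S

[0,4] S   <
  [0,1] "heard" : PP
  [1,4] S\PP   >
    [1,3] (S\PP)/N   <
      [1,2] "on" : S
      [2,3] "city" : ((S\PP)/N)\S
    [3,4] "this" : N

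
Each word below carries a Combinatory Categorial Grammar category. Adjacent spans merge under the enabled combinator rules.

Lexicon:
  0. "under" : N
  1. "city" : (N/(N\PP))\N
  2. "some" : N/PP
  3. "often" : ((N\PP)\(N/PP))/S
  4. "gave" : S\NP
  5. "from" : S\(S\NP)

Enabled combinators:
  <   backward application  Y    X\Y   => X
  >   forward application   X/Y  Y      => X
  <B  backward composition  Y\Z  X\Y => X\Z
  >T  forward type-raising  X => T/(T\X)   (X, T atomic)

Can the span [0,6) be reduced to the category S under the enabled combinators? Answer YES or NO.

NO

N (N/(N\PP))\N N/PP ((N\PP)\(N/PP))/S S\NP S\(S\NP)
CKY chart[0,6] = {N, N/(N\N), NP/(NP\N), PP/(PP\N), S/(S\N)}; S ∉ chart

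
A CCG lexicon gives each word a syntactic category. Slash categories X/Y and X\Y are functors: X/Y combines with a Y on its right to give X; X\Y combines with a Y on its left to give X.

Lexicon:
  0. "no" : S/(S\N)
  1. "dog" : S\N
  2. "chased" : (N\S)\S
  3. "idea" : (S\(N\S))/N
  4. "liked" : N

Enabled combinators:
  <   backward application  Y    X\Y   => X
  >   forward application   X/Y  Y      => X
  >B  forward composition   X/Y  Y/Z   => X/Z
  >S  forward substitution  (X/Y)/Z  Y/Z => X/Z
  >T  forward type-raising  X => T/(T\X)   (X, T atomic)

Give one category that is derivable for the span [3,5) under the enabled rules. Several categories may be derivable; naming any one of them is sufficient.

[0,5] S   <
  [0,3] N\S   <
    [0,2] S   >
      [0,1] "no" : S/(S\N)
      [1,2] "dog" : S\N
    [2,3] "chased" : (N\S)\S
  [3,5] S\(N\S)   >
    [3,4] "idea" : (S\(N\S))/N
    [4,5] "liked" : N

S\(N\S)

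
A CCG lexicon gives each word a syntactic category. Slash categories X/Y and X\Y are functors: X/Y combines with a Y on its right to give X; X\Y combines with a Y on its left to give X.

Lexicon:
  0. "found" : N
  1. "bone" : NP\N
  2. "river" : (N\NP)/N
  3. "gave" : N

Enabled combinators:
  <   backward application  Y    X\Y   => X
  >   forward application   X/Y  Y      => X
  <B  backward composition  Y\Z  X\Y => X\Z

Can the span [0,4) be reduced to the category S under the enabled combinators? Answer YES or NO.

NO

N NP\N (N\NP)/N N
CKY chart[0,4] = {N}; S ∉ chart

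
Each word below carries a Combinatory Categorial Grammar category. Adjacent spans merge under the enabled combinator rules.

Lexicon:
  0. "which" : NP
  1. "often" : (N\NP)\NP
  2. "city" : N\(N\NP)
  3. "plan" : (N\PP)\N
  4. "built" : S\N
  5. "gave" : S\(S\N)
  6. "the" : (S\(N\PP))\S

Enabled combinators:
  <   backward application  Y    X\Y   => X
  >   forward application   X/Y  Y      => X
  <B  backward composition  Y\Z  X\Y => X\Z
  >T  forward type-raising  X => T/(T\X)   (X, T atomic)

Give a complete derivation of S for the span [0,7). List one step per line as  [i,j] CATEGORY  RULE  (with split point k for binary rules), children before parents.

[0,7] S   <
  [0,4] N\PP   <
    [0,3] N   <
      [0,2] N\NP   <
        [0,1] "which" : NP
        [1,2] "often" : (N\NP)\NP
      [2,3] "city" : N\(N\NP)
    [3,4] "plan" : (N\PP)\N
  [4,7] S\(N\PP)   <
    [4,6] S   <
      [4,5] "built" : S\N
      [5,6] "gave" : S\(S\N)
    [6,7] "the" : (S\(N\PP))\S

[0,1] NP  lex  "which"
[1,2] (N\NP)\NP  lex  "often"
[0,2] N\NP  <  k=1
[2,3] N\(N\NP)  lex  "city"
[0,3] N  <  k=2
[3,4] (N\PP)\N  lex  "plan"
[0,4] N\PP  <  k=3
[4,5] S\N  lex  "built"
[5,6] S\(S\N)  lex  "gave"
[4,6] S  <  k=5
[6,7] (S\(N\PP))\S  lex  "the"
[4,7] S\(N\PP)  <  k=6
[0,7] S  <  k=4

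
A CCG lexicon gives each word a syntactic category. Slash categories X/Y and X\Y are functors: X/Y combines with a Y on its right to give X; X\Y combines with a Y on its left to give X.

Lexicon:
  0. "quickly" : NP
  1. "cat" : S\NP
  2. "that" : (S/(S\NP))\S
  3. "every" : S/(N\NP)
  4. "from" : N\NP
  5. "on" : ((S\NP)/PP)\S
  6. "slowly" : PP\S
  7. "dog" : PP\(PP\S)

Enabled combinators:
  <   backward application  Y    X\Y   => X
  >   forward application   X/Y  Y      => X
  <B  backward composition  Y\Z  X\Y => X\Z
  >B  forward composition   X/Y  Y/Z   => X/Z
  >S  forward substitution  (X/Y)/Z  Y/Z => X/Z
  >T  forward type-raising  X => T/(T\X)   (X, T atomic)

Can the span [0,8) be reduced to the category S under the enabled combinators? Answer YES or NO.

YES

[0,8] S   >
  [0,3] S/(S\NP)   <
    [0,2] S   >
      [0,1] S/(S\NP)   >T
        [0,1] "quickly" : NP
      [1,2] "cat" : S\NP
    [2,3] "that" : (S/(S\NP))\S
  [3,8] S\NP   >
    [3,6] (S\NP)/PP   <
      [3,5] S   >
        [3,4] "every" : S/(N\NP)
        [4,5] "from" : N\NP
      [5,6] "on" : ((S\NP)/PP)\S
    [6,8] PP   <
      [6,7] "slowly" : PP\S
      [7,8] "dog" : PP\(PP\S)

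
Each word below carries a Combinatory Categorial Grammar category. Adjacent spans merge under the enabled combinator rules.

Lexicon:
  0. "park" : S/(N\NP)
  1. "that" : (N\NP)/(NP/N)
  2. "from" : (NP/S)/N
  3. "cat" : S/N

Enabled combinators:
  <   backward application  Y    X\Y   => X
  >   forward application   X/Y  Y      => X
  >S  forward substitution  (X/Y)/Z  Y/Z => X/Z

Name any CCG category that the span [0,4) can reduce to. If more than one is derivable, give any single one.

S

[0,4] S   >
  [0,1] "park" : S/(N\NP)
  [1,4] N\NP   >
    [1,2] "that" : (N\NP)/(NP/N)
    [2,4] NP/N   >S
      [2,3] "from" : (NP/S)/N
      [3,4] "cat" : S/N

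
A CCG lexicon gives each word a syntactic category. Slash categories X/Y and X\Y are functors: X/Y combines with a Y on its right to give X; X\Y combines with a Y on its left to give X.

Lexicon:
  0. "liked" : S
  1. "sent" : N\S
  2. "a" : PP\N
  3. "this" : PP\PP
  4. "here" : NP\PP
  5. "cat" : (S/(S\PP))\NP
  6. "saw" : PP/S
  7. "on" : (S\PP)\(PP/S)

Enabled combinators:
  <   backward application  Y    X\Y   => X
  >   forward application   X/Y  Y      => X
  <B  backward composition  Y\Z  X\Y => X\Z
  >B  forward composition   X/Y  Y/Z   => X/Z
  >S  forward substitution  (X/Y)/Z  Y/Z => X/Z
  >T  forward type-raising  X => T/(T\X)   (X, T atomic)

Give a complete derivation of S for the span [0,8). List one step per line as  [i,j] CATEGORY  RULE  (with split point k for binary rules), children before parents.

[0,1] S  lex  "liked"
[1,2] N\S  lex  "sent"
[0,2] N  <  k=1
[2,3] PP\N  lex  "a"
[3,4] PP\PP  lex  "this"
[2,4] PP\N  <B  k=3
[0,4] PP  <  k=2
[4,5] NP\PP  lex  "here"
[0,5] NP  <  k=4
[5,6] (S/(S\PP))\NP  lex  "cat"
[0,6] S/(S\PP)  <  k=5
[6,7] PP/S  lex  "saw"
[7,8] (S\PP)\(PP/S)  lex  "on"
[6,8] S\PP  <  k=7
[0,8] S  >  k=6

[0,8] S   >
  [0,6] S/(S\PP)   <
    [0,5] NP   <
      [0,4] PP   <
        [0,2] N   <
          [0,1] "liked" : S
          [1,2] "sent" : N\S
        [2,4] PP\N   <B
          [2,3] "a" : PP\N
          [3,4] "this" : PP\PP
      [4,5] "here" : NP\PP
    [5,6] "cat" : (S/(S\PP))\NP
  [6,8] S\PP   <
    [6,7] "saw" : PP/S
    [7,8] "on" : (S\PP)\(PP/S)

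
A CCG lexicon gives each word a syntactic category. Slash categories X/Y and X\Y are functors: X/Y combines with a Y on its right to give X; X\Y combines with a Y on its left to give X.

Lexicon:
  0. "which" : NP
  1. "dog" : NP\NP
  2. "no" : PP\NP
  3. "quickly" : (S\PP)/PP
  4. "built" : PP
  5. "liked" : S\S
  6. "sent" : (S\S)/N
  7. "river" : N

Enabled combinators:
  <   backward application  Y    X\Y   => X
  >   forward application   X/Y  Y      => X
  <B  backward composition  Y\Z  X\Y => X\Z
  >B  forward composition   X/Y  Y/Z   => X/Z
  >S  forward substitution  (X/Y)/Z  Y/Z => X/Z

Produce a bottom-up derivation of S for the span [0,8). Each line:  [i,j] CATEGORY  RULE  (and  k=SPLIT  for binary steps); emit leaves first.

[0,1] NP  lex  "which"
[1,2] NP\NP  lex  "dog"
[2,3] PP\NP  lex  "no"
[3,4] (S\PP)/PP  lex  "quickly"
[4,5] PP  lex  "built"
[3,5] S\PP  >  k=4
[5,6] S\S  lex  "liked"
[3,6] S\PP  <B  k=5
[6,7] (S\S)/N  lex  "sent"
[7,8] N  lex  "river"
[6,8] S\S  >  k=7
[3,8] S\PP  <B  k=6
[2,8] S\NP  <B  k=3
[1,8] S\NP  <B  k=2
[0,8] S  <  k=1

[0,8] S   <
  [0,1] "which" : NP
  [1,8] S\NP   <B
    [1,2] "dog" : NP\NP
    [2,8] S\NP   <B
      [2,3] "no" : PP\NP
      [3,8] S\PP   <B
        [3,6] S\PP   <B
          [3,5] S\PP   >
            [3,4] "quickly" : (S\PP)/PP
            [4,5] "built" : PP
          [5,6] "liked" : S\S
        [6,8] S\S   >
          [6,7] "sent" : (S\S)/N
          [7,8] "river" : N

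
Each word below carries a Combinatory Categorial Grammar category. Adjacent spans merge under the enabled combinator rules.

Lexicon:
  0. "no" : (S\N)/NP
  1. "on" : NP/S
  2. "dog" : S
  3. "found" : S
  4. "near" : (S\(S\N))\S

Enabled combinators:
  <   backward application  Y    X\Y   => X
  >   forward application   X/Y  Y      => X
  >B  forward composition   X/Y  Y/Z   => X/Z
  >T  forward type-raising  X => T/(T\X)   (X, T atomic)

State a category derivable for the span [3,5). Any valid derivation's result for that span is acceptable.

[0,5] S   <
  [0,3] S\N   >
    [0,1] "no" : (S\N)/NP
    [1,3] NP   >
      [1,2] "on" : NP/S
      [2,3] "dog" : S
  [3,5] S\(S\N)   <
    [3,4] "found" : S
    [4,5] "near" : (S\(S\N))\S

S\(S\N)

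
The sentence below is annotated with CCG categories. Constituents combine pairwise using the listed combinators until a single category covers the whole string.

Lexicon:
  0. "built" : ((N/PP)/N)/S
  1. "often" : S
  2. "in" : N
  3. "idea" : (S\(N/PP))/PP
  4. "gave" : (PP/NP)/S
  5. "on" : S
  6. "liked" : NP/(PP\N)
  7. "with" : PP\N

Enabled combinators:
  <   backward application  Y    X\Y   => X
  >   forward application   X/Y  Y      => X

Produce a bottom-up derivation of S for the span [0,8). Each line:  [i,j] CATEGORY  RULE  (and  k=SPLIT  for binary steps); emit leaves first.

[0,8] S   <
  [0,3] N/PP   >
    [0,2] (N/PP)/N   >
      [0,1] "built" : ((N/PP)/N)/S
      [1,2] "often" : S
    [2,3] "in" : N
  [3,8] S\(N/PP)   >
    [3,4] "idea" : (S\(N/PP))/PP
    [4,8] PP   >
      [4,6] PP/NP   >
        [4,5] "gave" : (PP/NP)/S
        [5,6] "on" : S
      [6,8] NP   >
        [6,7] "liked" : NP/(PP\N)
        [7,8] "with" : PP\N

[0,1] ((N/PP)/N)/S  lex  "built"
[1,2] S  lex  "often"
[0,2] (N/PP)/N  >  k=1
[2,3] N  lex  "in"
[0,3] N/PP  >  k=2
[3,4] (S\(N/PP))/PP  lex  "idea"
[4,5] (PP/NP)/S  lex  "gave"
[5,6] S  lex  "on"
[4,6] PP/NP  >  k=5
[6,7] NP/(PP\N)  lex  "liked"
[7,8] PP\N  lex  "with"
[6,8] NP  >  k=7
[4,8] PP  >  k=6
[3,8] S\(N/PP)  >  k=4
[0,8] S  <  k=3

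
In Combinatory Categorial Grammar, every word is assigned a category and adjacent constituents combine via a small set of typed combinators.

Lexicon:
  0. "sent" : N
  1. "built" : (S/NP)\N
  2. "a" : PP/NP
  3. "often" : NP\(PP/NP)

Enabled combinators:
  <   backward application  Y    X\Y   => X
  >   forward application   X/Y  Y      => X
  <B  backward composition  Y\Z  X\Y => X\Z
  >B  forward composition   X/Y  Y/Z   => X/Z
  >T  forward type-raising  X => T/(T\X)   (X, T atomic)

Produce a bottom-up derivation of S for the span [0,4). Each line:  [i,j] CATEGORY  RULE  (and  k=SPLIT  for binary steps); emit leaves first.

[0,1] N  lex  "sent"
[1,2] (S/NP)\N  lex  "built"
[0,2] S/NP  <  k=1
[2,3] PP/NP  lex  "a"
[3,4] NP\(PP/NP)  lex  "often"
[2,4] NP  <  k=3
[0,4] S  >  k=2

[0,4] S   >
  [0,2] S/NP   <
    [0,1] "sent" : N
    [1,2] "built" : (S/NP)\N
  [2,4] NP   <
    [2,3] "a" : PP/NP
    [3,4] "often" : NP\(PP/NP)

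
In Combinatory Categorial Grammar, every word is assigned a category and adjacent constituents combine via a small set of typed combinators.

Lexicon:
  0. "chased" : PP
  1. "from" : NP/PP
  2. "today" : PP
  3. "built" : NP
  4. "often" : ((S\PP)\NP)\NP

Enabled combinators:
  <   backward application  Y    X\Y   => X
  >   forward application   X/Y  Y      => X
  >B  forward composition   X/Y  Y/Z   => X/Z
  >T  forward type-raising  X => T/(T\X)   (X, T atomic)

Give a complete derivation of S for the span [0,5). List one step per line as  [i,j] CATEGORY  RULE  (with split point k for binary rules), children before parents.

[0,1] PP  lex  "chased"
[1,2] NP/PP  lex  "from"
[2,3] PP  lex  "today"
[1,3] NP  >  k=2
[3,4] NP  lex  "built"
[4,5] ((S\PP)\NP)\NP  lex  "often"
[3,5] (S\PP)\NP  <  k=4
[1,5] S\PP  <  k=3
[0,5] S  <  k=1

[0,5] S   <
  [0,1] "chased" : PP
  [1,5] S\PP   <
    [1,3] NP   >
      [1,2] "from" : NP/PP
      [2,3] "today" : PP
    [3,5] (S\PP)\NP   <
      [3,4] "built" : NP
      [4,5] "often" : ((S\PP)\NP)\NP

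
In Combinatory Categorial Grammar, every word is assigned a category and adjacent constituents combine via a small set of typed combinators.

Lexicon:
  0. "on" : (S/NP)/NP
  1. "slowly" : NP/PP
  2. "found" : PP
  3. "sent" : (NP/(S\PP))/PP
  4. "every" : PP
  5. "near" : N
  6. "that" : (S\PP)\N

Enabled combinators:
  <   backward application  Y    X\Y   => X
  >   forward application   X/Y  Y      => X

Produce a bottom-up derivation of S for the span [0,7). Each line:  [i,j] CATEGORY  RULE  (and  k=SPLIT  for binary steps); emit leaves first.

[0,1] (S/NP)/NP  lex  "on"
[1,2] NP/PP  lex  "slowly"
[2,3] PP  lex  "found"
[1,3] NP  >  k=2
[0,3] S/NP  >  k=1
[3,4] (NP/(S\PP))/PP  lex  "sent"
[4,5] PP  lex  "every"
[3,5] NP/(S\PP)  >  k=4
[5,6] N  lex  "near"
[6,7] (S\PP)\N  lex  "that"
[5,7] S\PP  <  k=6
[3,7] NP  >  k=5
[0,7] S  >  k=3

[0,7] S   >
  [0,3] S/NP   >
    [0,1] "on" : (S/NP)/NP
    [1,3] NP   >
      [1,2] "slowly" : NP/PP
      [2,3] "found" : PP
  [3,7] NP   >
    [3,5] NP/(S\PP)   >
      [3,4] "sent" : (NP/(S\PP))/PP
      [4,5] "every" : PP
    [5,7] S\PP   <
      [5,6] "near" : N
      [6,7] "that" : (S\PP)\N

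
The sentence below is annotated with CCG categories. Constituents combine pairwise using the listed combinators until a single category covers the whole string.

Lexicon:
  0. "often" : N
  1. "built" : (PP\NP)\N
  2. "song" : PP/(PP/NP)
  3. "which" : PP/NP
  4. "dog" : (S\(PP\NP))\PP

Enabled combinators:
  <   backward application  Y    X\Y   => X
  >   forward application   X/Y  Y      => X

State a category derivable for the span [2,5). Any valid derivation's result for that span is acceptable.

[0,5] S   <
  [0,2] PP\NP   <
    [0,1] "often" : N
    [1,2] "built" : (PP\NP)\N
  [2,5] S\(PP\NP)   <
    [2,4] PP   >
      [2,3] "song" : PP/(PP/NP)
      [3,4] "which" : PP/NP
    [4,5] "dog" : (S\(PP\NP))\PP

S\(PP\NP)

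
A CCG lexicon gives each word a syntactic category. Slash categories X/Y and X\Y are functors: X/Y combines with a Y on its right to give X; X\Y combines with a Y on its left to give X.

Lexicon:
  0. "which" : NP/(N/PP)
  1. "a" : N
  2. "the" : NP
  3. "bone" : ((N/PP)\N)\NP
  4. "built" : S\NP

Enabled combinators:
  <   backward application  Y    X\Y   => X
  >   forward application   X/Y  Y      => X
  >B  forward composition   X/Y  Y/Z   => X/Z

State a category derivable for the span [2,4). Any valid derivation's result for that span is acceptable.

(N/PP)\N

[0,5] S   <
  [0,4] NP   >
    [0,1] "which" : NP/(N/PP)
    [1,4] N/PP   <
      [1,2] "a" : N
      [2,4] (N/PP)\N   <
        [2,3] "the" : NP
        [3,4] "bone" : ((N/PP)\N)\NP
  [4,5] "built" : S\NP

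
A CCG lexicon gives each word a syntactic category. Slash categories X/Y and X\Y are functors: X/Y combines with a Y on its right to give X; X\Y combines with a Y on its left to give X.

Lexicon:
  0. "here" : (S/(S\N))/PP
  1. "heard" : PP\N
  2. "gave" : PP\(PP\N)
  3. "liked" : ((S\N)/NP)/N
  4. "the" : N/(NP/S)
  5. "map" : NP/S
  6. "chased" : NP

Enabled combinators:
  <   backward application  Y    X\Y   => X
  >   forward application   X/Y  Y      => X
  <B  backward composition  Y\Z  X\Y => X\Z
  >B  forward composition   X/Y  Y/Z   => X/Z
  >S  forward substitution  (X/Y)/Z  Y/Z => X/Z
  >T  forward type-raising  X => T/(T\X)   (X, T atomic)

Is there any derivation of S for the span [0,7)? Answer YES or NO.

[0,7] S   >
  [0,3] S/(S\N)   >
    [0,1] "here" : (S/(S\N))/PP
    [1,3] PP   <
      [1,2] "heard" : PP\N
      [2,3] "gave" : PP\(PP\N)
  [3,7] S\N   >
    [3,6] (S\N)/NP   >
      [3,4] "liked" : ((S\N)/NP)/N
      [4,6] N   >
        [4,5] "the" : N/(NP/S)
        [5,6] "map" : NP/S
    [6,7] "chased" : NP

YES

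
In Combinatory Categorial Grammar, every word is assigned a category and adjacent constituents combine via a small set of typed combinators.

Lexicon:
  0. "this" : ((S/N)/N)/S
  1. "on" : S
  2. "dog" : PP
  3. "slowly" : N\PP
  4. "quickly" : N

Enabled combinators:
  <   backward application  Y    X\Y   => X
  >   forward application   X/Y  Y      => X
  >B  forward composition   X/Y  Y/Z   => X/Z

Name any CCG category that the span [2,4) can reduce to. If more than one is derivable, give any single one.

[0,5] S   >
  [0,4] S/N   >
    [0,2] (S/N)/N   >
      [0,1] "this" : ((S/N)/N)/S
      [1,2] "on" : S
    [2,4] N   <
      [2,3] "dog" : PP
      [3,4] "slowly" : N\PP
  [4,5] "quickly" : N

N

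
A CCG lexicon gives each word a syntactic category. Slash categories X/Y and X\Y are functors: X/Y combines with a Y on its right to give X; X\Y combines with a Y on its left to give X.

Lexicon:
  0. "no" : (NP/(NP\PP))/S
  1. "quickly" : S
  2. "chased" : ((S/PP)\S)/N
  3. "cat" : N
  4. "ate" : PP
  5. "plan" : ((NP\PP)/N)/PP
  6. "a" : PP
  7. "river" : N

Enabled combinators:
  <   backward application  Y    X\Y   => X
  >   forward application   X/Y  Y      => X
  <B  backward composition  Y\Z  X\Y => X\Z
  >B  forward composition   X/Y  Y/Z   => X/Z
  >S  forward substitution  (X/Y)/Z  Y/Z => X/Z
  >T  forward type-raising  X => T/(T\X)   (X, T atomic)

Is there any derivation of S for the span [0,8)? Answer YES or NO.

(NP/(NP\PP))/S S ((S/PP)\S)/N N PP ((NP\PP)/N)/PP PP N
CKY chart[0,8] = {(NP/(NP\PP))/(PP\NP), N/(N\NP), NP, NP/(NP\NP), NP/(N\N), PP/(PP\NP), S/(S\NP)}; S ∉ chart

NO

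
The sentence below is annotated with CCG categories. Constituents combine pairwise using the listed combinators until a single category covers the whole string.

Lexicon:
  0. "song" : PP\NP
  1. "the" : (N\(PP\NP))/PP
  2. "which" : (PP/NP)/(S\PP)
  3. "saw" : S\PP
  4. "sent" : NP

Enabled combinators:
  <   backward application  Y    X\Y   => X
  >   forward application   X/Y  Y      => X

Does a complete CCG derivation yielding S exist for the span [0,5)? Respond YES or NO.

NO

PP\NP (N\(PP\NP))/PP (PP/NP)/(S\PP) S\PP NP
CKY chart[0,5] = {N}; S ∉ chart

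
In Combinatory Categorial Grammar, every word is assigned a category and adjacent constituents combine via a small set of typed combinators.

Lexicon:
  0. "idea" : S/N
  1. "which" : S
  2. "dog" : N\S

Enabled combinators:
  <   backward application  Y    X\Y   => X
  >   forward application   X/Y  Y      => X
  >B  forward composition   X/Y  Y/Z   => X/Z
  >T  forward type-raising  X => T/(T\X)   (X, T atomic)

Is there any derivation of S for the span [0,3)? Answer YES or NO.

[0,3] S   >
  [0,1] "idea" : S/N
  [1,3] N   <
    [1,2] "which" : S
    [2,3] "dog" : N\S

YES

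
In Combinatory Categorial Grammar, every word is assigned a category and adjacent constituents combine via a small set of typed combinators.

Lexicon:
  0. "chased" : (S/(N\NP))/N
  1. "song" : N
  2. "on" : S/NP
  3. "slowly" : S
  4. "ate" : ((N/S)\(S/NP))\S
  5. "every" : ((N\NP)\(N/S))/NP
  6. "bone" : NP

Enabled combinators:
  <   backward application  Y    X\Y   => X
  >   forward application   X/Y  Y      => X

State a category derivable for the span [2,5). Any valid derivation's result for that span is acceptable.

N/S

[0,7] S   >
  [0,2] S/(N\NP)   >
    [0,1] "chased" : (S/(N\NP))/N
    [1,2] "song" : N
  [2,7] N\NP   <
    [2,5] N/S   <
      [2,3] "on" : S/NP
      [3,5] (N/S)\(S/NP)   <
        [3,4] "slowly" : S
        [4,5] "ate" : ((N/S)\(S/NP))\S
    [5,7] (N\NP)\(N/S)   >
      [5,6] "every" : ((N\NP)\(N/S))/NP
      [6,7] "bone" : NP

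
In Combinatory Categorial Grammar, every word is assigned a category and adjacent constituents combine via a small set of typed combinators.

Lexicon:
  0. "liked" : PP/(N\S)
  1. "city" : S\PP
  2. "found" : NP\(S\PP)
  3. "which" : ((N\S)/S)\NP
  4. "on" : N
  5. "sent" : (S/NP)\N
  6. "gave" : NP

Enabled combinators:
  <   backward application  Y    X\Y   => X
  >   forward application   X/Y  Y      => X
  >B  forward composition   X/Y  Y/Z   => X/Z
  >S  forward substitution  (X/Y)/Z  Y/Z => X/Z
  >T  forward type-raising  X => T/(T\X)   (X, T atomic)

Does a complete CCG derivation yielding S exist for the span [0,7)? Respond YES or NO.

NO

PP/(N\S) S\PP NP\(S\PP) ((N\S)/S)\NP N (S/NP)\N NP
CKY chart[0,7] = {N/(N\PP), NP/(NP\PP), PP, PP/(NP\NP), PP/(PP\PP), PP/(S\S), S/(S\PP)}; S ∉ chart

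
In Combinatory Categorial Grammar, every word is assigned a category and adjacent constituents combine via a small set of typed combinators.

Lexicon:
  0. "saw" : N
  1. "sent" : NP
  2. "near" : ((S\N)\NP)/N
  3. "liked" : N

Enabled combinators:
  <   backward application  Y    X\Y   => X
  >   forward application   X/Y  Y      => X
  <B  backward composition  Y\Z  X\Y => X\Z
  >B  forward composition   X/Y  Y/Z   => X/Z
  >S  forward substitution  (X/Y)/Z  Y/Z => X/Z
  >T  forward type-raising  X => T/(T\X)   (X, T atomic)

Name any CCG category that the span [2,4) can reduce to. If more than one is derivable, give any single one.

(S\N)\NP

[0,4] S   <
  [0,1] "saw" : N
  [1,4] S\N   <
    [1,2] "sent" : NP
    [2,4] (S\N)\NP   >
      [2,3] "near" : ((S\N)\NP)/N
      [3,4] "liked" : N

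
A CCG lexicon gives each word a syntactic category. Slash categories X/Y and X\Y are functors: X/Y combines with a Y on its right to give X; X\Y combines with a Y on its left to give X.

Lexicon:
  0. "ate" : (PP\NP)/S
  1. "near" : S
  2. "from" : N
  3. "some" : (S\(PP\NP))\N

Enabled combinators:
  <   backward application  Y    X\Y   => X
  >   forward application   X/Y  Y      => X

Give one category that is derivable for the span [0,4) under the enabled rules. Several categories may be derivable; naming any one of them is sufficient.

S

[0,4] S   <
  [0,2] PP\NP   >
    [0,1] "ate" : (PP\NP)/S
    [1,2] "near" : S
  [2,4] S\(PP\NP)   <
    [2,3] "from" : N
    [3,4] "some" : (S\(PP\NP))\N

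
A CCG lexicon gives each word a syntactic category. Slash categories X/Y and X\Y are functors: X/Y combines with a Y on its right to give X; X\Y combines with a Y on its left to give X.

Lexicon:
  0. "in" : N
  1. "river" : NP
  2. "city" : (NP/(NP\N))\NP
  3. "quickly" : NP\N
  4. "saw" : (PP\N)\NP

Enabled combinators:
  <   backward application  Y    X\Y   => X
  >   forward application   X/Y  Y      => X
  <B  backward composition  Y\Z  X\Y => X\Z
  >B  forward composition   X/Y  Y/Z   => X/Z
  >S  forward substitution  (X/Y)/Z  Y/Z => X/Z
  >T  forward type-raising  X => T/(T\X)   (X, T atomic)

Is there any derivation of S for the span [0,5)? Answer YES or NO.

NO

N NP (NP/(NP\N))\NP NP\N (PP\N)\NP
CKY chart[0,5] = {N/(N\PP), NP/(NP\PP), PP, PP/(PP\PP), S/(S\PP)}; S ∉ chart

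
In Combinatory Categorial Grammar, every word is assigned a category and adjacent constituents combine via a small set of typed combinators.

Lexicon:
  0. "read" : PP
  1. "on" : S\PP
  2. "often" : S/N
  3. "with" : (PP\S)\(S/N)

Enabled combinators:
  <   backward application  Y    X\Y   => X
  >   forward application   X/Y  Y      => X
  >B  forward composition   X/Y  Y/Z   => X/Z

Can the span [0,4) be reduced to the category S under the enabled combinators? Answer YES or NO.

NO

PP S\PP S/N (PP\S)\(S/N)
CKY chart[0,4] = {PP}; S ∉ chart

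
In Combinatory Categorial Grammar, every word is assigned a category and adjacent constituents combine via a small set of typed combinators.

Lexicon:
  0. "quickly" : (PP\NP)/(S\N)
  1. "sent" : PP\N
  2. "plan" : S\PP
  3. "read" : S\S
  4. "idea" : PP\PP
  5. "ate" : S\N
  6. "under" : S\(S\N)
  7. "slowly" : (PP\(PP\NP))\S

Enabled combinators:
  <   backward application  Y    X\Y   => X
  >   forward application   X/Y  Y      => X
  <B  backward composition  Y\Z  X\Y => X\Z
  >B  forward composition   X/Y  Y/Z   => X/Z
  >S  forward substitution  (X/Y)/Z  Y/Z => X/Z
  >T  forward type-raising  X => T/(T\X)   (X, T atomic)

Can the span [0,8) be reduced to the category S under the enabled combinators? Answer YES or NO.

(PP\NP)/(S\N) PP\N S\PP S\S PP\PP S\N S\(S\N) (PP\(PP\NP))\S
CKY chart[0,8] = {N/(N\PP), NP/(NP\PP), PP, PP/(PP\PP), S/(S\PP)}; S ∉ chart

NO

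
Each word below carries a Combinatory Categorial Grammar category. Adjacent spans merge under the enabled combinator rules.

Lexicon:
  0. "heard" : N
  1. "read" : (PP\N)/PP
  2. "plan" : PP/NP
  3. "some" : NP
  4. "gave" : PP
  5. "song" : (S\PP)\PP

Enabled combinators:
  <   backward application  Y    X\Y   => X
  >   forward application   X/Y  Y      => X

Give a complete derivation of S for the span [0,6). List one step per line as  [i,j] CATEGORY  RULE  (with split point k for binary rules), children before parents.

[0,1] N  lex  "heard"
[1,2] (PP\N)/PP  lex  "read"
[2,3] PP/NP  lex  "plan"
[3,4] NP  lex  "some"
[2,4] PP  >  k=3
[1,4] PP\N  >  k=2
[0,4] PP  <  k=1
[4,5] PP  lex  "gave"
[5,6] (S\PP)\PP  lex  "song"
[4,6] S\PP  <  k=5
[0,6] S  <  k=4

[0,6] S   <
  [0,4] PP   <
    [0,1] "heard" : N
    [1,4] PP\N   >
      [1,2] "read" : (PP\N)/PP
      [2,4] PP   >
        [2,3] "plan" : PP/NP
        [3,4] "some" : NP
  [4,6] S\PP   <
    [4,5] "gave" : PP
    [5,6] "song" : (S\PP)\PP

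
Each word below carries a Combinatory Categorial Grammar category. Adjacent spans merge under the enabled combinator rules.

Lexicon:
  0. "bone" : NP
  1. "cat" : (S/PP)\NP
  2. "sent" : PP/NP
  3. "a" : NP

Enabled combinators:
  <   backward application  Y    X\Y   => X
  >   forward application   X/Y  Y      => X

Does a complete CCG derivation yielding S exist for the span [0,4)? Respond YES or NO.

YES

[0,4] S   >
  [0,2] S/PP   <
    [0,1] "bone" : NP
    [1,2] "cat" : (S/PP)\NP
  [2,4] PP   >
    [2,3] "sent" : PP/NP
    [3,4] "a" : NP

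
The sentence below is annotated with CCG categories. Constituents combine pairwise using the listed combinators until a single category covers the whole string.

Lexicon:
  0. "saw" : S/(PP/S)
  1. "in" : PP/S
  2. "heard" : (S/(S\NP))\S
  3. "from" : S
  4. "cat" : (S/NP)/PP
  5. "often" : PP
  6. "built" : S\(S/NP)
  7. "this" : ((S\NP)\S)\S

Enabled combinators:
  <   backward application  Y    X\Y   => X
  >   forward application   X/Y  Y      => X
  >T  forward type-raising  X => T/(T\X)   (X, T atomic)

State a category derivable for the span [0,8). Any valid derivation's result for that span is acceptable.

S

[0,8] S   >
  [0,3] S/(S\NP)   <
    [0,2] S   >
      [0,1] "saw" : S/(PP/S)
      [1,2] "in" : PP/S
    [2,3] "heard" : (S/(S\NP))\S
  [3,8] S\NP   <
    [3,4] "from" : S
    [4,8] (S\NP)\S   <
      [4,7] S   <
        [4,6] S/NP   >
          [4,5] "cat" : (S/NP)/PP
          [5,6] "often" : PP
        [6,7] "built" : S\(S/NP)
      [7,8] "this" : ((S\NP)\S)\S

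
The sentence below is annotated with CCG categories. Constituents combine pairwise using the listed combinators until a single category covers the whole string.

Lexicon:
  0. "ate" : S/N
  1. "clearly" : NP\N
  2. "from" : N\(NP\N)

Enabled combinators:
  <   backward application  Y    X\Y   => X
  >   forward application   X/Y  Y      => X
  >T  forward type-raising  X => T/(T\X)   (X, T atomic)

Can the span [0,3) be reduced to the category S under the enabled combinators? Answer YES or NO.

[0,3] S   >
  [0,1] "ate" : S/N
  [1,3] N   <
    [1,2] "clearly" : NP\N
    [2,3] "from" : N\(NP\N)

YES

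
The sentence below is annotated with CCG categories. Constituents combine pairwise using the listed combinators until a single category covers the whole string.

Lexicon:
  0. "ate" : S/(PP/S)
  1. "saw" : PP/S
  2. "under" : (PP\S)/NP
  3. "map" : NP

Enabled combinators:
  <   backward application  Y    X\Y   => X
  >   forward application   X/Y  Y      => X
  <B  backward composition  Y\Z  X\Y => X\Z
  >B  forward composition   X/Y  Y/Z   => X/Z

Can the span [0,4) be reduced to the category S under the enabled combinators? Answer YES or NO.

S/(PP/S) PP/S (PP\S)/NP NP
CKY chart[0,4] = {PP}; S ∉ chart

NO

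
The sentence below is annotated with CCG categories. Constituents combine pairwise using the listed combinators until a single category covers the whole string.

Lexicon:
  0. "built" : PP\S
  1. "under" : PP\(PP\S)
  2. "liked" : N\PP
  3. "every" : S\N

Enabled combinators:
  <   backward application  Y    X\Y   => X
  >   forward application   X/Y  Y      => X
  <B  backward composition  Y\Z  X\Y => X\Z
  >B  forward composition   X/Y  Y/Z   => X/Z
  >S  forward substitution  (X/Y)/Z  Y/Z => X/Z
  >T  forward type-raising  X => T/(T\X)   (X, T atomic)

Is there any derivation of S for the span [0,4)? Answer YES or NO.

YES

[0,4] S   <
  [0,2] PP   <
    [0,1] "built" : PP\S
    [1,2] "under" : PP\(PP\S)
  [2,4] S\PP   <B
    [2,3] "liked" : N\PP
    [3,4] "every" : S\N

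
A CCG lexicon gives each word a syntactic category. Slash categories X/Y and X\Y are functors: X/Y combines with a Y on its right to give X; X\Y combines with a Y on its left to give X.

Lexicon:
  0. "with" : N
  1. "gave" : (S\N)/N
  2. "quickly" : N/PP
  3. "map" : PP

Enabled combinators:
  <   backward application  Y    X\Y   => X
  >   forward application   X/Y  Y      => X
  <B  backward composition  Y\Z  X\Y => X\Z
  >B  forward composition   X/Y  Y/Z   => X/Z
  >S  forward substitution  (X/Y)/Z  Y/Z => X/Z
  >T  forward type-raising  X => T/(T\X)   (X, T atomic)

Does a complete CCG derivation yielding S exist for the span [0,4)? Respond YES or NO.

[0,4] S   <
  [0,1] "with" : N
  [1,4] S\N   >
    [1,2] "gave" : (S\N)/N
    [2,4] N   >
      [2,3] "quickly" : N/PP
      [3,4] "map" : PP

YES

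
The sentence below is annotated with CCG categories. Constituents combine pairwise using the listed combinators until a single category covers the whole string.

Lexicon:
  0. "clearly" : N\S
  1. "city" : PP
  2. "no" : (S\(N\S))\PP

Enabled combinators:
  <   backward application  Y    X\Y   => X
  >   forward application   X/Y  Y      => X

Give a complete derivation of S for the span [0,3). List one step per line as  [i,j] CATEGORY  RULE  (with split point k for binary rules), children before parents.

[0,3] S   <
  [0,1] "clearly" : N\S
  [1,3] S\(N\S)   <
    [1,2] "city" : PP
    [2,3] "no" : (S\(N\S))\PP

[0,1] N\S  lex  "clearly"
[1,2] PP  lex  "city"
[2,3] (S\(N\S))\PP  lex  "no"
[1,3] S\(N\S)  <  k=2
[0,3] S  <  k=1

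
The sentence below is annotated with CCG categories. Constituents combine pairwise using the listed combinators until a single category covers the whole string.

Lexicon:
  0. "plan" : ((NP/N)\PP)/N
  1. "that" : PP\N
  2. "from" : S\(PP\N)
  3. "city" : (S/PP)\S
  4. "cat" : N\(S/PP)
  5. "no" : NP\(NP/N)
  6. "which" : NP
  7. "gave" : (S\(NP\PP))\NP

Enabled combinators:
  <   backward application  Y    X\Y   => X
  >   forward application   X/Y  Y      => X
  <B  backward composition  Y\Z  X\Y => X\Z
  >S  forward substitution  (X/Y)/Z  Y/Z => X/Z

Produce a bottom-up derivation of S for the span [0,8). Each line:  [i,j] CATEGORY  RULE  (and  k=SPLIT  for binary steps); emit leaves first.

[0,1] ((NP/N)\PP)/N  lex  "plan"
[1,2] PP\N  lex  "that"
[2,3] S\(PP\N)  lex  "from"
[1,3] S  <  k=2
[3,4] (S/PP)\S  lex  "city"
[4,5] N\(S/PP)  lex  "cat"
[3,5] N\S  <B  k=4
[1,5] N  <  k=3
[0,5] (NP/N)\PP  >  k=1
[5,6] NP\(NP/N)  lex  "no"
[0,6] NP\PP  <B  k=5
[6,7] NP  lex  "which"
[7,8] (S\(NP\PP))\NP  lex  "gave"
[6,8] S\(NP\PP)  <  k=7
[0,8] S  <  k=6

[0,8] S   <
  [0,6] NP\PP   <B
    [0,5] (NP/N)\PP   >
      [0,1] "plan" : ((NP/N)\PP)/N
      [1,5] N   <
        [1,3] S   <
          [1,2] "that" : PP\N
          [2,3] "from" : S\(PP\N)
        [3,5] N\S   <B
          [3,4] "city" : (S/PP)\S
          [4,5] "cat" : N\(S/PP)
    [5,6] "no" : NP\(NP/N)
  [6,8] S\(NP\PP)   <
    [6,7] "which" : NP
    [7,8] "gave" : (S\(NP\PP))\NP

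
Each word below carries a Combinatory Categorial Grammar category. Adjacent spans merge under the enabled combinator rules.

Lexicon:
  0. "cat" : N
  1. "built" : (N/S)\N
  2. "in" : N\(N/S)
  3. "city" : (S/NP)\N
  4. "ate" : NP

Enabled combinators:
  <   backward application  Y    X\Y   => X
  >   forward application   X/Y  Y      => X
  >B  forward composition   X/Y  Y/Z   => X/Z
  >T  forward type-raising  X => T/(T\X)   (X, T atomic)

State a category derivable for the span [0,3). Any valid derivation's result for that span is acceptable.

[0,5] S   >
  [0,4] S/NP   <
    [0,3] N   <
      [0,2] N/S   <
        [0,1] "cat" : N
        [1,2] "built" : (N/S)\N
      [2,3] "in" : N\(N/S)
    [3,4] "city" : (S/NP)\N
  [4,5] "ate" : NP

N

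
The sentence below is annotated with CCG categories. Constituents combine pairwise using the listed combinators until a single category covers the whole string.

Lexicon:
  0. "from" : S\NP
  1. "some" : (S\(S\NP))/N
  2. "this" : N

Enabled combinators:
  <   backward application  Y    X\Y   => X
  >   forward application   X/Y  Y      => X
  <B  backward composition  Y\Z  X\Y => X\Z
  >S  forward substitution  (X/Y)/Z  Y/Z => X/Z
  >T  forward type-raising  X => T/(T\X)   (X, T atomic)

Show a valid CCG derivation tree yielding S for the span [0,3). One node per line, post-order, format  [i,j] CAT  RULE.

[0,3] S   <
  [0,1] "from" : S\NP
  [1,3] S\(S\NP)   >
    [1,2] "some" : (S\(S\NP))/N
    [2,3] "this" : N

[0,1] S\NP  lex  "from"
[1,2] (S\(S\NP))/N  lex  "some"
[2,3] N  lex  "this"
[1,3] S\(S\NP)  >  k=2
[0,3] S  <  k=1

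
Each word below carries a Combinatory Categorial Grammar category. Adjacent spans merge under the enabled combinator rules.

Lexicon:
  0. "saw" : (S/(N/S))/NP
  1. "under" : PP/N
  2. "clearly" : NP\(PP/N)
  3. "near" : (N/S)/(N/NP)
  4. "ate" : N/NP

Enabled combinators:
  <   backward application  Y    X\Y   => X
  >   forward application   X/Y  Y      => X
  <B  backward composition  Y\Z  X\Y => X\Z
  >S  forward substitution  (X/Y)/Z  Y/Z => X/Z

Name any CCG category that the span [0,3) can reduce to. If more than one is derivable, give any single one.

[0,5] S   >
  [0,3] S/(N/S)   >
    [0,1] "saw" : (S/(N/S))/NP
    [1,3] NP   <
      [1,2] "under" : PP/N
      [2,3] "clearly" : NP\(PP/N)
  [3,5] N/S   >
    [3,4] "near" : (N/S)/(N/NP)
    [4,5] "ate" : N/NP

S/(N/S)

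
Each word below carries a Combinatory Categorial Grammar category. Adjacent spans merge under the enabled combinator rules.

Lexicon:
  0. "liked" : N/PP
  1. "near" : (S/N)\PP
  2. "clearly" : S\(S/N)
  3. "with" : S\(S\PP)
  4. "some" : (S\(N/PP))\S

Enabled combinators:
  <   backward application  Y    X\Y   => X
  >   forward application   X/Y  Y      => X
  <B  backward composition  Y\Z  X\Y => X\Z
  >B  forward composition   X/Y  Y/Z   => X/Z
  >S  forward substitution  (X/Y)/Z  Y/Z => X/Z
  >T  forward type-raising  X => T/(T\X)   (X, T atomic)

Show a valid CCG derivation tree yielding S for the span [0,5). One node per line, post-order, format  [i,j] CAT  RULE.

[0,5] S   <
  [0,1] "liked" : N/PP
  [1,5] S\(N/PP)   <
    [1,4] S   <
      [1,3] S\PP   <B
        [1,2] "near" : (S/N)\PP
        [2,3] "clearly" : S\(S/N)
      [3,4] "with" : S\(S\PP)
    [4,5] "some" : (S\(N/PP))\S

[0,1] N/PP  lex  "liked"
[1,2] (S/N)\PP  lex  "near"
[2,3] S\(S/N)  lex  "clearly"
[1,3] S\PP  <B  k=2
[3,4] S\(S\PP)  lex  "with"
[1,4] S  <  k=3
[4,5] (S\(N/PP))\S  lex  "some"
[1,5] S\(N/PP)  <  k=4
[0,5] S  <  k=1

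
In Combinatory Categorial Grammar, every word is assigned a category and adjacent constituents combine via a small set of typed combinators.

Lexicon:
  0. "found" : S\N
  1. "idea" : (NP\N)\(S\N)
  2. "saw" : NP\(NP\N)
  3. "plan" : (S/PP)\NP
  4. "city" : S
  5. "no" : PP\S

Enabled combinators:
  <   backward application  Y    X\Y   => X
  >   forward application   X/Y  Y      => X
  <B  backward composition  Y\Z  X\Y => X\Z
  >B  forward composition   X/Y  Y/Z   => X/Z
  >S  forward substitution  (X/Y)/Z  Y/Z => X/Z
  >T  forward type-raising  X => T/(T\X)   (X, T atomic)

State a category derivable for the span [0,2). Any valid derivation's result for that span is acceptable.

NP\N

[0,6] S   >
  [0,4] S/PP   <
    [0,3] NP   <
      [0,2] NP\N   <
        [0,1] "found" : S\N
        [1,2] "idea" : (NP\N)\(S\N)
      [2,3] "saw" : NP\(NP\N)
    [3,4] "plan" : (S/PP)\NP
  [4,6] PP   <
    [4,5] "city" : S
    [5,6] "no" : PP\S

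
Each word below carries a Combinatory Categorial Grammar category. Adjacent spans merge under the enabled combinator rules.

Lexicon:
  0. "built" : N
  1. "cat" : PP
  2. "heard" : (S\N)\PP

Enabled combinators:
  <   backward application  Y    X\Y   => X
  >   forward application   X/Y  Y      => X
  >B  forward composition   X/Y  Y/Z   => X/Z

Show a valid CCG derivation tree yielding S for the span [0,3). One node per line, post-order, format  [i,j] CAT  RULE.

[0,1] N  lex  "built"
[1,2] PP  lex  "cat"
[2,3] (S\N)\PP  lex  "heard"
[1,3] S\N  <  k=2
[0,3] S  <  k=1

[0,3] S   <
  [0,1] "built" : N
  [1,3] S\N   <
    [1,2] "cat" : PP
    [2,3] "heard" : (S\N)\PP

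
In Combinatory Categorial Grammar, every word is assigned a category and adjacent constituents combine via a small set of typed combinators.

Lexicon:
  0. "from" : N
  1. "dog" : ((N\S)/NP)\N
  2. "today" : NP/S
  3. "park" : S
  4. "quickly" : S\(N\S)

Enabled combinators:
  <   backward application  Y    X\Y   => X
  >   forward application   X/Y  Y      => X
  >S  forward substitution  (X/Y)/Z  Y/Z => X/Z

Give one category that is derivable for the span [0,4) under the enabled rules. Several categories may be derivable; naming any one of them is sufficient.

[0,5] S   <
  [0,4] N\S   >
    [0,2] (N\S)/NP   <
      [0,1] "from" : N
      [1,2] "dog" : ((N\S)/NP)\N
    [2,4] NP   >
      [2,3] "today" : NP/S
      [3,4] "park" : S
  [4,5] "quickly" : S\(N\S)

N\S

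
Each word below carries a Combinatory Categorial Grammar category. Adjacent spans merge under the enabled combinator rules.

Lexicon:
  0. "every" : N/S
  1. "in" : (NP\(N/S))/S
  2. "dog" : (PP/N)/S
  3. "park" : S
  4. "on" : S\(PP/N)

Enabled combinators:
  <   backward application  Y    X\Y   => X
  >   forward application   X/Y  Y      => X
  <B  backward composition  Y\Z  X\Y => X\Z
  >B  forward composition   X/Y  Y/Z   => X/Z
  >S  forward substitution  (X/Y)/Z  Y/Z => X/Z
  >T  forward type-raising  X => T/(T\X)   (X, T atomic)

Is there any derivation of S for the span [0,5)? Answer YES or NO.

NO

N/S (NP\(N/S))/S (PP/N)/S S S\(PP/N)
CKY chart[0,5] = {N/(N\NP), NP, NP/(NP\NP), PP/(PP\NP), S/(S\NP)}; S ∉ chart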